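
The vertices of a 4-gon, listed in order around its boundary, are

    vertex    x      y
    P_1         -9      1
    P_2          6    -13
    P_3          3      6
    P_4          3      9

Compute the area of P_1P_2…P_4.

Apply the shoelace formula: 2A = Σ (x_i·y_{i+1} − x_{i+1}·y_i), indices taken mod 4.
Σ = (111) + (75) + (9) + (84) = 279
Area = |Σ|/2 = 139.5.

139.5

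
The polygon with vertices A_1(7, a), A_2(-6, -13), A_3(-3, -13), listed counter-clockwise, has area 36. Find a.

11

The doubled signed area Σ (x_i y_{i+1} − x_{i+1} y_i) is linear in a.
With a=0 it equals 39; the coefficient of a is 3 (from the two edges through A_1).
So 3·a + 39 = 2·36 = 72 ⇒ a = 11.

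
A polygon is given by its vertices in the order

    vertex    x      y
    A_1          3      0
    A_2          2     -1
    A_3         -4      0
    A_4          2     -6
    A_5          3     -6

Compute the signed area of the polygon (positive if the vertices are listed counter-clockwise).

20.5

Σ = (-3) + (-4) + (24) + (6) + (18) = 41
Signed area = Σ/2 = 20.5 (positive ⇒ counter-clockwise traversal).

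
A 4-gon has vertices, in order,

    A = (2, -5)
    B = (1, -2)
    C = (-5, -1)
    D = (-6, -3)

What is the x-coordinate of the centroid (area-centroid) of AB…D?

Apply the surveyor's formula. First the cross-terms c_i = x_i·y_{i+1} − x_{i+1}·y_i:
  1, -11, 9, 36  ⇒  2A = 35, A = 17.5.
Then Σ (x_i + x_{i+1})·c_i = -196, so x̄ = -196 / (6·17.5) = -28/15.

-28/15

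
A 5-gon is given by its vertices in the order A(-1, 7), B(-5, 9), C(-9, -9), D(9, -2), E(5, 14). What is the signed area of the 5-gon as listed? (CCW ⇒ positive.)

Apply the surveyor's formula: 2A = Σ (x_i·y_{i+1} − x_{i+1}·y_i), indices taken mod 5.
Σ = (26) + (126) + (99) + (136) + (49) = 436
Signed area = Σ/2 = 218 (positive ⇒ counter-clockwise traversal).

218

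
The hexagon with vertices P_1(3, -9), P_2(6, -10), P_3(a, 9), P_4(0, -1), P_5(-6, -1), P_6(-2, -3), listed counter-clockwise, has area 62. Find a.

1

The doubled signed area Σ (x_i y_{i+1} − x_{i+1} y_i) is linear in a.
With a=0 it equals 115; the coefficient of a is 9 (from the two edges through P_3).
So 9·a + 115 = 2·62 = 124 ⇒ a = 1.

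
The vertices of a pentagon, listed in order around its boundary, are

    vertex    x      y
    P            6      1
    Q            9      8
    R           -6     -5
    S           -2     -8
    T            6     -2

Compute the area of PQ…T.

Apply Gauss's area formula: 2A = Σ (x_i·y_{i+1} − x_{i+1}·y_i), indices taken mod 5.
Σ = (39) + (3) + (38) + (52) + (18) = 150
Area = |Σ|/2 = 75.

75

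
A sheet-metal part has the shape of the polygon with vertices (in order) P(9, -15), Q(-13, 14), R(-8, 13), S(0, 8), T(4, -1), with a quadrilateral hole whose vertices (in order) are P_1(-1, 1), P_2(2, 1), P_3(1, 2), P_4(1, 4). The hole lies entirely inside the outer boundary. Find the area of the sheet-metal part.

133

Outer boundary:
Apply Gauss's area formula: 2A = Σ (x_i·y_{i+1} − x_{i+1}·y_i), indices taken mod 5.
Cross-terms: -69, -57, -64, -32, -51  ⇒  Σ = -273
Area = |Σ|/2 = 136.5.
Hole:
Apply the shoelace formula: 2A = Σ (x_i·y_{i+1} − x_{i+1}·y_i), indices taken mod 4.
P_1→P_2: (-1)(1) − (2)(1) = -3
P_2→P_3: (2)(2) − (1)(1) = 3
P_3→P_4: (1)(4) − (1)(2) = 2
P_4→P_1: (1)(1) − (-1)(4) = 5
Σ = 7
Area = |Σ|/2 = 3.5.
Net area = 136.5 − 3.5 = 133.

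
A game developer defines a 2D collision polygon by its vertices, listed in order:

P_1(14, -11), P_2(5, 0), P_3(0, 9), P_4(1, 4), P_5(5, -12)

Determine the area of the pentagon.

86

Apply the surveyor's formula: 2A = Σ (x_i·y_{i+1} − x_{i+1}·y_i), indices taken mod 5.
P_1→P_2: (14)(0) − (5)(-11) = 55
P_2→P_3: (5)(9) − (0)(0) = 45
P_3→P_4: (0)(4) − (1)(9) = -9
P_4→P_5: (1)(-12) − (5)(4) = -32
P_5→P_1: (5)(-11) − (14)(-12) = 113
Σ = 172
Area = |Σ|/2 = 86.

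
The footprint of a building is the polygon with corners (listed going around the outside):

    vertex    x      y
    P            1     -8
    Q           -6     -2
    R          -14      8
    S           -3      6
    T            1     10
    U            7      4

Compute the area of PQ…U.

Apply Gauss's area formula: 2A = Σ (x_i·y_{i+1} − x_{i+1}·y_i), indices taken mod 6.
P→Q: (1)(-2) − (-6)(-8) = -50
Q→R: (-6)(8) − (-14)(-2) = -76
R→S: (-14)(6) − (-3)(8) = -60
S→T: (-3)(10) − (1)(6) = -36
T→U: (1)(4) − (7)(10) = -66
U→P: (7)(-8) − (1)(4) = -60
Σ = -348
Area = |Σ|/2 = 174.

174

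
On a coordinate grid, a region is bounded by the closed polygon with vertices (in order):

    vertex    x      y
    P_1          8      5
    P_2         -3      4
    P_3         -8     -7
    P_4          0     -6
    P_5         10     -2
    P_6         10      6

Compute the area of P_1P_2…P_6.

145

Apply the shoelace (surveyor's) formula: 2A = Σ (x_i·y_{i+1} − x_{i+1}·y_i), indices taken mod 6.
Cross-terms: 47, 53, 48, 60, 80, 2  ⇒  Σ = 290
Area = |Σ|/2 = 145.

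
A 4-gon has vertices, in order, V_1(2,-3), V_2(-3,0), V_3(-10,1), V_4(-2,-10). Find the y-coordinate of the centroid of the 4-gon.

Apply the surveyor's formula. First the cross-terms c_i = x_i·y_{i+1} − x_{i+1}·y_i:
  -9, -3, 102, 26  ⇒  2A = 116, A = 58.
Then Σ (y_i + y_{i+1})·c_i = -1232, so ȳ = -1232 / (6·58) = -308/87.

-308/87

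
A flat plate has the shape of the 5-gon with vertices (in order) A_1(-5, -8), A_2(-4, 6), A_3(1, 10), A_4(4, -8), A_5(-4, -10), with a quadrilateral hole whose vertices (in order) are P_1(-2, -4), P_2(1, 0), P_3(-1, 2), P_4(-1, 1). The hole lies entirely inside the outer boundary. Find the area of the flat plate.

Outer boundary:
Σ = (-62) + (-46) + (-48) + (-72) + (-18) = -246
Area = |Σ|/2 = 123.
Hole:
Apply the shoelace (surveyor's) formula: 2A = Σ (x_i·y_{i+1} − x_{i+1}·y_i), indices taken mod 4.
Σ = (4) + (2) + (1) + (6) = 13
Area = |Σ|/2 = 6.5.
Net area = 123 − 6.5 = 116.5.

116.5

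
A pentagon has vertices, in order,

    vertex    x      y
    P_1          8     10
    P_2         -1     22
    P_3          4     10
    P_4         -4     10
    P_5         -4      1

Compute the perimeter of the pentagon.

|P_1P_2| = √((-9)² + (12)²) = √225 = 15
|P_2P_3| = √((5)² + (-12)²) = √169 = 13
|P_3P_4| = √((-8)² + (0)²) = √64 = 8
|P_4P_5| = √((0)² + (-9)²) = √81 = 9
|P_5P_1| = √((12)² + (9)²) = √225 = 15
Perimeter = 15 + 13 + 8 + 9 + 15 = 60.

60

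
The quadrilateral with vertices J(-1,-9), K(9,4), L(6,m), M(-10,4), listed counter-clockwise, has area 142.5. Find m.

6

The doubled signed area Σ (x_i y_{i+1} − x_{i+1} y_i) is linear in m.
With m=0 it equals 171; the coefficient of m is 19 (from the two edges through L).
So 19·m + 171 = 2·142.5 = 285 ⇒ m = 6.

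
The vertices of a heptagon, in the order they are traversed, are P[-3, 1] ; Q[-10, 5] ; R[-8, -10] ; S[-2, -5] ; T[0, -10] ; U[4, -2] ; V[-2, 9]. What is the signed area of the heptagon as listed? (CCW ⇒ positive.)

Apply the shoelace formula: 2A = Σ (x_i·y_{i+1} − x_{i+1}·y_i), indices taken mod 7.
P→Q: (-3)(5) − (-10)(1) = -5
Q→R: (-10)(-10) − (-8)(5) = 140
R→S: (-8)(-5) − (-2)(-10) = 20
S→T: (-2)(-10) − (0)(-5) = 20
T→U: (0)(-2) − (4)(-10) = 40
U→V: (4)(9) − (-2)(-2) = 32
V→P: (-2)(1) − (-3)(9) = 25
Σ = 272
Signed area = Σ/2 = 136 (positive ⇒ counter-clockwise traversal).

136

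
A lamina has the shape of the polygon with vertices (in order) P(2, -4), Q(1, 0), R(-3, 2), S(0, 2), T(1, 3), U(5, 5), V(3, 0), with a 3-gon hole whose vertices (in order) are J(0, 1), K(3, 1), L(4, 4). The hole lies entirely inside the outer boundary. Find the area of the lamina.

15

Outer boundary:
Apply the surveyor's formula: 2A = Σ (x_i·y_{i+1} − x_{i+1}·y_i), indices taken mod 7.
Σ = (4) + (2) + (-6) + (-2) + (-10) + (-15) + (-12) = -39
Area = |Σ|/2 = 19.5.
Hole:
Apply Gauss's area formula: 2A = Σ (x_i·y_{i+1} − x_{i+1}·y_i), indices taken mod 3.
J→K: (0)(1) − (3)(1) = -3
K→L: (3)(4) − (4)(1) = 8
L→J: (4)(1) − (0)(4) = 4
Σ = 9
Area = |Σ|/2 = 4.5.
Net area = 19.5 − 4.5 = 15.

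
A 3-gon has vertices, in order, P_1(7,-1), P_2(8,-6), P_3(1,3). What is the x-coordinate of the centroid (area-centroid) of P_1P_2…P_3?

16/3

Apply the shoelace (surveyor's) formula. First the cross-terms c_i = x_i·y_{i+1} − x_{i+1}·y_i:
  -34, 30, -22  ⇒  2A = -26, A = -13.
Then Σ (x_i + x_{i+1})·c_i = -416, so x̄ = -416 / (6·(-13)) = 16/3.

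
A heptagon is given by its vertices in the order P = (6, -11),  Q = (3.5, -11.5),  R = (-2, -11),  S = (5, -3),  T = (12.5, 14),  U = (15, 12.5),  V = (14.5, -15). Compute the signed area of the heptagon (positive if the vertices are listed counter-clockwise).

-226.5

Apply the shoelace (surveyor's) formula: 2A = Σ (x_i·y_{i+1} − x_{i+1}·y_i), indices taken mod 7.
P→Q: (6)(-11.5) − (3.5)(-11) = -30.5
Q→R: (3.5)(-11) − (-2)(-11.5) = -61.5
R→S: (-2)(-3) − (5)(-11) = 61
S→T: (5)(14) − (12.5)(-3) = 107.5
T→U: (12.5)(12.5) − (15)(14) = -53.75
U→V: (15)(-15) − (14.5)(12.5) = -406.25
V→P: (14.5)(-11) − (6)(-15) = -69.5
Σ = -453
Signed area = Σ/2 = -226.5 (negative ⇒ clockwise traversal).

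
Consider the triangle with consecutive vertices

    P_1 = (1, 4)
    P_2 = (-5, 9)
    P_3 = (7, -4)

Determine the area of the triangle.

9

Σ = (29) + (-43) + (32) = 18
Area = |Σ|/2 = 9.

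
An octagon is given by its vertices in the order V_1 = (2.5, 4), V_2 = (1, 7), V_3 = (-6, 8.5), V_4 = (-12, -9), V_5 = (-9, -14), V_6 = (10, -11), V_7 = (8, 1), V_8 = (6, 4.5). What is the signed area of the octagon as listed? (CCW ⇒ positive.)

343.375

V_1→V_2: (2.5)(7) − (1)(4) = 13.5
V_2→V_3: (1)(8.5) − (-6)(7) = 50.5
V_3→V_4: (-6)(-9) − (-12)(8.5) = 156
V_4→V_5: (-12)(-14) − (-9)(-9) = 87
V_5→V_6: (-9)(-11) − (10)(-14) = 239
V_6→V_7: (10)(1) − (8)(-11) = 98
V_7→V_8: (8)(4.5) − (6)(1) = 30
V_8→V_1: (6)(4) − (2.5)(4.5) = 12.75
Σ = 686.75
Signed area = Σ/2 = 343.375 (positive ⇒ counter-clockwise traversal).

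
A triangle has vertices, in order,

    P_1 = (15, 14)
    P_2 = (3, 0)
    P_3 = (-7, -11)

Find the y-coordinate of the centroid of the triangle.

1

Apply Gauss's area formula. First the cross-terms c_i = x_i·y_{i+1} − x_{i+1}·y_i:
  -42, -33, 67  ⇒  2A = -8, A = -4.
Then Σ (y_i + y_{i+1})·c_i = -24, so ȳ = -24 / (6·(-4)) = 1.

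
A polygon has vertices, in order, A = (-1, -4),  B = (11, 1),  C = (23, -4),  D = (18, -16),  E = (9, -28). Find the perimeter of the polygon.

80

|AB| = √((12)² + (5)²) = √169 = 13
|BC| = √((12)² + (-5)²) = √169 = 13
|CD| = √((-5)² + (-12)²) = √169 = 13
|DE| = √((-9)² + (-12)²) = √225 = 15
|EA| = √((-10)² + (24)²) = √676 = 26
Perimeter = 13 + 13 + 13 + 15 + 26 = 80.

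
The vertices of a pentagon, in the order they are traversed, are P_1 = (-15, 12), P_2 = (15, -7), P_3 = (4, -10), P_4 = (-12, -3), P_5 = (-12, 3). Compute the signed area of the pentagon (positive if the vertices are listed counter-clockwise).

Apply the shoelace formula: 2A = Σ (x_i·y_{i+1} − x_{i+1}·y_i), indices taken mod 5.
Cross-terms: -75, -122, -132, -72, -99  ⇒  Σ = -500
Signed area = Σ/2 = -250 (negative ⇒ clockwise traversal).

-250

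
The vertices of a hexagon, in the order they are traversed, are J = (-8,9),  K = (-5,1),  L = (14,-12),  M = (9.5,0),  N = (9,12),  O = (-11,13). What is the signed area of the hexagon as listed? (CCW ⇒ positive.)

282.5

Apply the shoelace (surveyor's) formula: 2A = Σ (x_i·y_{i+1} − x_{i+1}·y_i), indices taken mod 6.
Σ = (37) + (46) + (114) + (114) + (249) + (5) = 565
Signed area = Σ/2 = 282.5 (positive ⇒ counter-clockwise traversal).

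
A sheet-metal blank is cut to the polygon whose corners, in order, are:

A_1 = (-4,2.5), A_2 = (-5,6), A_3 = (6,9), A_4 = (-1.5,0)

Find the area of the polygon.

Apply the shoelace (surveyor's) formula: 2A = Σ (x_i·y_{i+1} − x_{i+1}·y_i), indices taken mod 4.
Σ = (-11.5) + (-81) + (13.5) + (-3.75) = -82.75
Area = |Σ|/2 = 41.375.

41.375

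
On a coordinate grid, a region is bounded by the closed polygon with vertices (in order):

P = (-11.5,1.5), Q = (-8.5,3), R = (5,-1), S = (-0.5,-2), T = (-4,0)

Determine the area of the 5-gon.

Σ = (-21.75) + (-6.5) + (-10.5) + (-8) + (-6) = -52.75
Area = |Σ|/2 = 26.375.

26.375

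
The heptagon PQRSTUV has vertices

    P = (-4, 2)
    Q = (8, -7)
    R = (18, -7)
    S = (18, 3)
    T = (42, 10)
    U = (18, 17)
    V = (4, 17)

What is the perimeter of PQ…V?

116

|PQ| = √((12)² + (-9)²) = √225 = 15
|QR| = √((10)² + (0)²) = √100 = 10
|RS| = √((0)² + (10)²) = √100 = 10
|ST| = √((24)² + (7)²) = √625 = 25
|TU| = √((-24)² + (7)²) = √625 = 25
|UV| = √((-14)² + (0)²) = √196 = 14
|VP| = √((-8)² + (-15)²) = √289 = 17
Perimeter = 15 + 10 + 10 + 25 + 25 + 14 + 17 = 116.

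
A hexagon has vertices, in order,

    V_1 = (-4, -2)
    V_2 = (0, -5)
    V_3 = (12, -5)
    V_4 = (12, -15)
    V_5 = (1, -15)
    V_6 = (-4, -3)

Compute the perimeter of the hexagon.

52

|V_1V_2| = √((4)² + (-3)²) = √25 = 5
|V_2V_3| = √((12)² + (0)²) = √144 = 12
|V_3V_4| = √((0)² + (-10)²) = √100 = 10
|V_4V_5| = √((-11)² + (0)²) = √121 = 11
|V_5V_6| = √((-5)² + (12)²) = √169 = 13
|V_6V_1| = √((0)² + (1)²) = √1 = 1
Perimeter = 5 + 12 + 10 + 11 + 13 + 1 = 52.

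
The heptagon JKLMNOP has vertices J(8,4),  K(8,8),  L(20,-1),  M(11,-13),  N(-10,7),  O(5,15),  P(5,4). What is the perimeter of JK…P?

|JK| = √((0)² + (4)²) = √16 = 4
|KL| = √((12)² + (-9)²) = √225 = 15
|LM| = √((-9)² + (-12)²) = √225 = 15
|MN| = √((-21)² + (20)²) = √841 = 29
|NO| = √((15)² + (8)²) = √289 = 17
|OP| = √((0)² + (-11)²) = √121 = 11
|PJ| = √((3)² + (0)²) = √9 = 3
Perimeter = 4 + 15 + 15 + 29 + 17 + 11 + 3 = 94.

94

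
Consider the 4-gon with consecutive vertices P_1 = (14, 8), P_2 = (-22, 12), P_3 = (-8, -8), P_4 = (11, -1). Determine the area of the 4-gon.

Σ = (344) + (272) + (96) + (102) = 814
Area = |Σ|/2 = 407.

407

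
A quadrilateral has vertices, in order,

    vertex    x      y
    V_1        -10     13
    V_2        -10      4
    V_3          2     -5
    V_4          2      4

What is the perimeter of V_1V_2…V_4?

|V_1V_2| = √((0)² + (-9)²) = √81 = 9
|V_2V_3| = √((12)² + (-9)²) = √225 = 15
|V_3V_4| = √((0)² + (9)²) = √81 = 9
|V_4V_1| = √((-12)² + (9)²) = √225 = 15
Perimeter = 9 + 15 + 9 + 15 = 48.

48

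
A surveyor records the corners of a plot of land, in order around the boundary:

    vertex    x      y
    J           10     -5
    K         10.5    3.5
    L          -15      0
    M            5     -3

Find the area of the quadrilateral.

95

Apply the shoelace (surveyor's) formula: 2A = Σ (x_i·y_{i+1} − x_{i+1}·y_i), indices taken mod 4.
Σ = (87.5) + (52.5) + (45) + (5) = 190
Area = |Σ|/2 = 95.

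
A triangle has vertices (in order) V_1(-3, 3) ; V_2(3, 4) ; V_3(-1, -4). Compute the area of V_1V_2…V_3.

22

V_1→V_2: (-3)(4) − (3)(3) = -21
V_2→V_3: (3)(-4) − (-1)(4) = -8
V_3→V_1: (-1)(3) − (-3)(-4) = -15
Σ = -44
Area = |Σ|/2 = 22.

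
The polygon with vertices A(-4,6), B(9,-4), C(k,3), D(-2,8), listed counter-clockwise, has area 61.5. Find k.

Write out the shoelace sum; only the two edges meeting at C involve k:
2·Area = [(9·3 − k·(-4)) + (k·8 − (-2)·3)] + -18
       = 12·k + 15 = 123
⇒ k = 9.

9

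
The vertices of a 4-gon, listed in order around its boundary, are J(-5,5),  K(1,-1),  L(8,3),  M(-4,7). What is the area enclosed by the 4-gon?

Σ = (0) + (11) + (68) + (15) = 94
Area = |Σ|/2 = 47.

47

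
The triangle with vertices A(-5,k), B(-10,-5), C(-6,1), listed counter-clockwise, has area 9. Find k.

7

Write out the shoelace sum; only the two edges meeting at A involve k:
2·Area = [((-6)·k − (-5)·1) + ((-5)·(-5) − (-10)·k)] + -40
       = 4·k + -10 = 18
⇒ k = 7.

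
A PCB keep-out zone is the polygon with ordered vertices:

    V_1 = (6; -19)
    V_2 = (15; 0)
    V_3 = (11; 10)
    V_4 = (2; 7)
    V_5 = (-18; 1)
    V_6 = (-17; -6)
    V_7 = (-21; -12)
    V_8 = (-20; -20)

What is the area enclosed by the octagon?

Cross-terms: 285, 150, 57, 128, 125, 78, 180, 500  ⇒  Σ = 1503
Area = |Σ|/2 = 751.5.

751.5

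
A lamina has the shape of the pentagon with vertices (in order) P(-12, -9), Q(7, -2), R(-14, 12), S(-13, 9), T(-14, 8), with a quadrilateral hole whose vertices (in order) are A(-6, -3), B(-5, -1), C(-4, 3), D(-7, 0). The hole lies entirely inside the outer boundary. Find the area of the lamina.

Outer boundary:
Apply the shoelace formula: 2A = Σ (x_i·y_{i+1} − x_{i+1}·y_i), indices taken mod 5.
Cross-terms: 87, 56, 30, 22, 222  ⇒  Σ = 417
Area = |Σ|/2 = 208.5.
Hole:
Apply the shoelace (surveyor's) formula: 2A = Σ (x_i·y_{i+1} − x_{i+1}·y_i), indices taken mod 4.
Σ = (-9) + (-19) + (21) + (21) = 14
Area = |Σ|/2 = 7.
Net area = 208.5 − 7 = 201.5.

201.5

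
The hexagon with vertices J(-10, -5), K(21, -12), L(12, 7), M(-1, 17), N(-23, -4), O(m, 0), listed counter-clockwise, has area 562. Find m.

Write out the shoelace sum; only the two edges meeting at O involve m:
2·Area = [((-23)·0 − m·(-4)) + (m·(-5) − (-10)·0)] + 1122
       = -1·m + 1122 = 1124
⇒ m = -2.

-2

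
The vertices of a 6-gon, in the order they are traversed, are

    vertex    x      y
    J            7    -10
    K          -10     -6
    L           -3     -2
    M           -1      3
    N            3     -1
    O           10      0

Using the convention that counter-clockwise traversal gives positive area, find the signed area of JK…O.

Apply the shoelace formula: 2A = Σ (x_i·y_{i+1} − x_{i+1}·y_i), indices taken mod 6.
J→K: (7)(-6) − (-10)(-10) = -142
K→L: (-10)(-2) − (-3)(-6) = 2
L→M: (-3)(3) − (-1)(-2) = -11
M→N: (-1)(-1) − (3)(3) = -8
N→O: (3)(0) − (10)(-1) = 10
O→J: (10)(-10) − (7)(0) = -100
Σ = -249
Signed area = Σ/2 = -124.5 (negative ⇒ clockwise traversal).

-124.5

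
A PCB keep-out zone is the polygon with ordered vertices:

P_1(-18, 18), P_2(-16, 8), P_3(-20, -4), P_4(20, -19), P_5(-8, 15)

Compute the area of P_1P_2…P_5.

551

Apply the shoelace formula: 2A = Σ (x_i·y_{i+1} − x_{i+1}·y_i), indices taken mod 5.
P_1→P_2: (-18)(8) − (-16)(18) = 144
P_2→P_3: (-16)(-4) − (-20)(8) = 224
P_3→P_4: (-20)(-19) − (20)(-4) = 460
P_4→P_5: (20)(15) − (-8)(-19) = 148
P_5→P_1: (-8)(18) − (-18)(15) = 126
Σ = 1102
Area = |Σ|/2 = 551.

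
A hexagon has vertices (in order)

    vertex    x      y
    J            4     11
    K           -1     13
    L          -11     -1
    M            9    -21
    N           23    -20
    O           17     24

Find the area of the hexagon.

866.5

Σ = (63) + (144) + (240) + (303) + (892) + (91) = 1733
Area = |Σ|/2 = 866.5.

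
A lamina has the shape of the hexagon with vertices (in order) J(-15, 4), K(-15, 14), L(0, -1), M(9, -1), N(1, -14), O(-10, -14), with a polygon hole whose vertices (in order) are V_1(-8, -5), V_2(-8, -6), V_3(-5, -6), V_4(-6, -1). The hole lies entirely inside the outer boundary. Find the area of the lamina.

Outer boundary:
Apply the surveyor's formula: 2A = Σ (x_i·y_{i+1} − x_{i+1}·y_i), indices taken mod 6.
J→K: (-15)(14) − (-15)(4) = -150
K→L: (-15)(-1) − (0)(14) = 15
L→M: (0)(-1) − (9)(-1) = 9
M→N: (9)(-14) − (1)(-1) = -125
N→O: (1)(-14) − (-10)(-14) = -154
O→J: (-10)(4) − (-15)(-14) = -250
Σ = -655
Area = |Σ|/2 = 327.5.
Hole:
Apply the shoelace formula: 2A = Σ (x_i·y_{i+1} − x_{i+1}·y_i), indices taken mod 4.
Cross-terms: 8, 18, -31, 22  ⇒  Σ = 17
Area = |Σ|/2 = 8.5.
Net area = 327.5 − 8.5 = 319.

319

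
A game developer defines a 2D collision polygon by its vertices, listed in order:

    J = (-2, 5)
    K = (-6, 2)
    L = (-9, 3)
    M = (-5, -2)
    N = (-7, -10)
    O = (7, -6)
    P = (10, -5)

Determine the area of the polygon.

Apply the shoelace formula: 2A = Σ (x_i·y_{i+1} − x_{i+1}·y_i), indices taken mod 7.
Cross-terms: 26, 0, 33, 36, 112, 25, 40  ⇒  Σ = 272
Area = |Σ|/2 = 136.

136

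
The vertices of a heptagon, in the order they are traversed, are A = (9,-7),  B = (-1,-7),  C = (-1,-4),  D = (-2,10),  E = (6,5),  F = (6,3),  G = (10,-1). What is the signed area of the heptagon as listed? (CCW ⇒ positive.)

-135

Cross-terms: -70, -3, -18, -70, -12, -36, -61  ⇒  Σ = -270
Signed area = Σ/2 = -135 (negative ⇒ clockwise traversal).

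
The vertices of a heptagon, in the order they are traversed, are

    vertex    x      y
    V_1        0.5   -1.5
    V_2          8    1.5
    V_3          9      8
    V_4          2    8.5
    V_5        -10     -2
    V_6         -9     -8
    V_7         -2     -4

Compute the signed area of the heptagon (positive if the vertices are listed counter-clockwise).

145.875

Apply the shoelace formula: 2A = Σ (x_i·y_{i+1} − x_{i+1}·y_i), indices taken mod 7.
Cross-terms: 12.75, 50.5, 60.5, 81, 62, 20, 5  ⇒  Σ = 291.75
Signed area = Σ/2 = 145.875 (positive ⇒ counter-clockwise traversal).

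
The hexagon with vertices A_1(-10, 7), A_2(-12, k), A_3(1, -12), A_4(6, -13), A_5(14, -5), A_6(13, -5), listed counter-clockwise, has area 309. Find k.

-13

The doubled signed area Σ (x_i y_{i+1} − x_{i+1} y_i) is linear in k.
With k=0 it equals 475; the coefficient of k is -11 (from the two edges through A_2).
So -11·k + 475 = 2·309 = 618 ⇒ k = -13.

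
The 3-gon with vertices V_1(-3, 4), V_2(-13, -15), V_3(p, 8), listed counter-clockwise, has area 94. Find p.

The doubled signed area Σ (x_i y_{i+1} − x_{i+1} y_i) is linear in p.
With p=0 it equals 17; the coefficient of p is 19 (from the two edges through V_3).
So 19·p + 17 = 2·94 = 188 ⇒ p = 9.

9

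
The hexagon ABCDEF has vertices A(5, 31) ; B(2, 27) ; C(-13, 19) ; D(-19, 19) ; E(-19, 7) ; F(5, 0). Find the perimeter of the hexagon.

|AB| = √((-3)² + (-4)²) = √25 = 5
|BC| = √((-15)² + (-8)²) = √289 = 17
|CD| = √((-6)² + (0)²) = √36 = 6
|DE| = √((0)² + (-12)²) = √144 = 12
|EF| = √((24)² + (-7)²) = √625 = 25
|FA| = √((0)² + (31)²) = √961 = 31
Perimeter = 5 + 17 + 6 + 12 + 25 + 31 = 96.

96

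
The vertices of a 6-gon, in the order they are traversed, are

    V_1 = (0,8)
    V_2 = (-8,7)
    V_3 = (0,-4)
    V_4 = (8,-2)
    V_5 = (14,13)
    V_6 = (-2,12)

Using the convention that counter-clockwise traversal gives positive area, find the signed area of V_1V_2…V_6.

Σ = (64) + (32) + (32) + (132) + (194) + (-16) = 438
Signed area = Σ/2 = 219 (positive ⇒ counter-clockwise traversal).

219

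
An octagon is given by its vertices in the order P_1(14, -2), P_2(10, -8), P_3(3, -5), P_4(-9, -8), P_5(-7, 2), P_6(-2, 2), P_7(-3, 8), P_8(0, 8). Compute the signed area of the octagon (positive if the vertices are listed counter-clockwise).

-208.5

Apply Gauss's area formula: 2A = Σ (x_i·y_{i+1} − x_{i+1}·y_i), indices taken mod 8.
Cross-terms: -92, -26, -69, -74, -10, -10, -24, -112  ⇒  Σ = -417
Signed area = Σ/2 = -208.5 (negative ⇒ clockwise traversal).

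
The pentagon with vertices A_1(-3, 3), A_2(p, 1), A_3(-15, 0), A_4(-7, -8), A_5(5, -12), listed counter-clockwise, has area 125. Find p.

The doubled signed area Σ (x_i y_{i+1} − x_{i+1} y_i) is linear in p.
With p=0 it equals 235; the coefficient of p is -3 (from the two edges through A_2).
So -3·p + 235 = 2·125 = 250 ⇒ p = -5.

-5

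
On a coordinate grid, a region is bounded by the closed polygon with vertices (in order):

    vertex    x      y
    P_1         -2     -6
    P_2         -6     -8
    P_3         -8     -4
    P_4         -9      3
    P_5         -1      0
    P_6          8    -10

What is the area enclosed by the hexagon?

87.5

Σ = (-20) + (-40) + (-60) + (3) + (10) + (-68) = -175
Area = |Σ|/2 = 87.5.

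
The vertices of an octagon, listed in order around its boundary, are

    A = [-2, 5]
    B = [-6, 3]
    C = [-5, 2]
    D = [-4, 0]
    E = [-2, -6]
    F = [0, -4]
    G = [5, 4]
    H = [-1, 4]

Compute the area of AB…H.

57

A→B: (-2)(3) − (-6)(5) = 24
B→C: (-6)(2) − (-5)(3) = 3
C→D: (-5)(0) − (-4)(2) = 8
D→E: (-4)(-6) − (-2)(0) = 24
E→F: (-2)(-4) − (0)(-6) = 8
F→G: (0)(4) − (5)(-4) = 20
G→H: (5)(4) − (-1)(4) = 24
H→A: (-1)(5) − (-2)(4) = 3
Σ = 114
Area = |Σ|/2 = 57.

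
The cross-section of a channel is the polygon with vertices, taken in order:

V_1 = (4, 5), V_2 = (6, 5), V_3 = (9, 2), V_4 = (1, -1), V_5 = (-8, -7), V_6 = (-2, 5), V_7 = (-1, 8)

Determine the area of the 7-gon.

85.5

Σ = (-10) + (-33) + (-11) + (-15) + (-54) + (-11) + (-37) = -171
Area = |Σ|/2 = 85.5.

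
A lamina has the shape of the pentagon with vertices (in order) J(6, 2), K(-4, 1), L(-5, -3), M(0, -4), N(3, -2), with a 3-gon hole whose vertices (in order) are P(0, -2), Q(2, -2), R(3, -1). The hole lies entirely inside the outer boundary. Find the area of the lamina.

39.5

Outer boundary:
Σ = (14) + (17) + (20) + (12) + (18) = 81
Area = |Σ|/2 = 40.5.
Hole:
P→Q: (0)(-2) − (2)(-2) = 4
Q→R: (2)(-1) − (3)(-2) = 4
R→P: (3)(-2) − (0)(-1) = -6
Σ = 2
Area = |Σ|/2 = 1.
Net area = 40.5 − 1 = 39.5.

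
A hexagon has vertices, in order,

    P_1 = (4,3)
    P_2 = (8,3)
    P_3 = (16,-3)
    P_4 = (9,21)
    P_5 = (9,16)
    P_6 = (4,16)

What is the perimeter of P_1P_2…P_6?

62

|P_1P_2| = √((4)² + (0)²) = √16 = 4
|P_2P_3| = √((8)² + (-6)²) = √100 = 10
|P_3P_4| = √((-7)² + (24)²) = √625 = 25
|P_4P_5| = √((0)² + (-5)²) = √25 = 5
|P_5P_6| = √((-5)² + (0)²) = √25 = 5
|P_6P_1| = √((0)² + (-13)²) = √169 = 13
Perimeter = 4 + 10 + 25 + 5 + 5 + 13 = 62.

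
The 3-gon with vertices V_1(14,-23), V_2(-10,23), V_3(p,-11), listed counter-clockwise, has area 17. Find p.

Write out the shoelace sum; only the two edges meeting at V_3 involve p:
2·Area = [((-10)·(-11) − p·23) + (p·(-23) − 14·(-11))] + 92
       = -46·p + 356 = 34
⇒ p = 7.

7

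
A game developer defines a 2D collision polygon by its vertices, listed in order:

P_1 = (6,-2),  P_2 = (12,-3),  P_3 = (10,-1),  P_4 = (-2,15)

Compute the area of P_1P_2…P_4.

43

Apply Gauss's area formula: 2A = Σ (x_i·y_{i+1} − x_{i+1}·y_i), indices taken mod 4.
Σ = (6) + (18) + (148) + (-86) = 86
Area = |Σ|/2 = 43.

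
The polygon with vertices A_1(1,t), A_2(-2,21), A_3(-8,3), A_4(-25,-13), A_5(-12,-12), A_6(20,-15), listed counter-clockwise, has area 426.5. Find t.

Write out the shoelace sum; only the two edges meeting at A_1 involve t:
2·Area = [(20·t − 1·(-15)) + (1·21 − (-2)·t)] + 905
       = 22·t + 941 = 853
⇒ t = -4.

-4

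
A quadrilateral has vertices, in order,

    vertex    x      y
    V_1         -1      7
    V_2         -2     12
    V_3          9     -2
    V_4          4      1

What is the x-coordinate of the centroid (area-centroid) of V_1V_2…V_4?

71/28

Apply Gauss's area formula. First the cross-terms c_i = x_i·y_{i+1} − x_{i+1}·y_i:
  2, -104, 17, 29  ⇒  2A = -56, A = -28.
Then Σ (x_i + x_{i+1})·c_i = -426, so x̄ = -426 / (6·(-28)) = 71/28.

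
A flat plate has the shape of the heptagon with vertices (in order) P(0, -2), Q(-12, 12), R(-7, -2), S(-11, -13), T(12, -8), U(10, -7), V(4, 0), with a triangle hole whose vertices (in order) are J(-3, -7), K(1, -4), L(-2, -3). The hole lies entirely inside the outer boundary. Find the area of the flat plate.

200

Outer boundary:
Σ = (-24) + (108) + (69) + (244) + (-4) + (28) + (-8) = 413
Area = |Σ|/2 = 206.5.
Hole:
Apply the surveyor's formula: 2A = Σ (x_i·y_{i+1} − x_{i+1}·y_i), indices taken mod 3.
Σ = (19) + (-11) + (5) = 13
Area = |Σ|/2 = 6.5.
Net area = 206.5 − 6.5 = 200.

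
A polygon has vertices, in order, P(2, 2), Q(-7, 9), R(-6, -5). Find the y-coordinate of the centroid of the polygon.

Apply the surveyor's formula. First the cross-terms c_i = x_i·y_{i+1} − x_{i+1}·y_i:
  32, 89, -2  ⇒  2A = 119, A = 59.5.
Then Σ (y_i + y_{i+1})·c_i = 714, so ȳ = 714 / (6·59.5) = 2.

2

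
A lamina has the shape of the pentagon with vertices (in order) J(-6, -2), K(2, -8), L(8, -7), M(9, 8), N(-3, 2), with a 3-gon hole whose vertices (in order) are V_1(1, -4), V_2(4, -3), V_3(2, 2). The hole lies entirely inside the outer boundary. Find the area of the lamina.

136

Outer boundary:
J→K: (-6)(-8) − (2)(-2) = 52
K→L: (2)(-7) − (8)(-8) = 50
L→M: (8)(8) − (9)(-7) = 127
M→N: (9)(2) − (-3)(8) = 42
N→J: (-3)(-2) − (-6)(2) = 18
Σ = 289
Area = |Σ|/2 = 144.5.
Hole:
Apply the surveyor's formula: 2A = Σ (x_i·y_{i+1} − x_{i+1}·y_i), indices taken mod 3.
V_1→V_2: (1)(-3) − (4)(-4) = 13
V_2→V_3: (4)(2) − (2)(-3) = 14
V_3→V_1: (2)(-4) − (1)(2) = -10
Σ = 17
Area = |Σ|/2 = 8.5.
Net area = 144.5 − 8.5 = 136.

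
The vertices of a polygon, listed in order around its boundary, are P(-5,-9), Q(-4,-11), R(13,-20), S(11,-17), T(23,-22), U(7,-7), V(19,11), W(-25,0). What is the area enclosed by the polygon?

546.5

Apply Gauss's area formula: 2A = Σ (x_i·y_{i+1} − x_{i+1}·y_i), indices taken mod 8.
P→Q: (-5)(-11) − (-4)(-9) = 19
Q→R: (-4)(-20) − (13)(-11) = 223
R→S: (13)(-17) − (11)(-20) = -1
S→T: (11)(-22) − (23)(-17) = 149
T→U: (23)(-7) − (7)(-22) = -7
U→V: (7)(11) − (19)(-7) = 210
V→W: (19)(0) − (-25)(11) = 275
W→P: (-25)(-9) − (-5)(0) = 225
Σ = 1093
Area = |Σ|/2 = 546.5.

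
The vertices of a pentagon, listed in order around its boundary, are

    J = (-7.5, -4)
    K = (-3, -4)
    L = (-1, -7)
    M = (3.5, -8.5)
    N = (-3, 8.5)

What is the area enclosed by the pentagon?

Apply the shoelace formula: 2A = Σ (x_i·y_{i+1} − x_{i+1}·y_i), indices taken mod 5.
Σ = (18) + (17) + (33) + (4.25) + (75.75) = 148
Area = |Σ|/2 = 74.

74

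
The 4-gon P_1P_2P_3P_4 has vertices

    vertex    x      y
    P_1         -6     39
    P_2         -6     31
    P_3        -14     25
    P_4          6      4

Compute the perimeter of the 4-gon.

84

|P_1P_2| = √((0)² + (-8)²) = √64 = 8
|P_2P_3| = √((-8)² + (-6)²) = √100 = 10
|P_3P_4| = √((20)² + (-21)²) = √841 = 29
|P_4P_1| = √((-12)² + (35)²) = √1369 = 37
Perimeter = 8 + 10 + 29 + 37 = 84.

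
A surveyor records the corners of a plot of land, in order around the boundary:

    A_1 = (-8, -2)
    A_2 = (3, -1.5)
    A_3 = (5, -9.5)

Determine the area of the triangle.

Cross-terms: 18, -21, -86  ⇒  Σ = -89
Area = |Σ|/2 = 44.5.

44.5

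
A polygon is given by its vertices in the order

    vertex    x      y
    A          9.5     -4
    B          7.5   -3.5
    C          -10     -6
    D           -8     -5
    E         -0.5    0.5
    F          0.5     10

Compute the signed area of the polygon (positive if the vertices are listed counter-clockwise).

Apply the shoelace formula: 2A = Σ (x_i·y_{i+1} − x_{i+1}·y_i), indices taken mod 6.
Cross-terms: -3.25, -80, 2, -6.5, -5.25, -97  ⇒  Σ = -190
Signed area = Σ/2 = -95 (negative ⇒ clockwise traversal).

-95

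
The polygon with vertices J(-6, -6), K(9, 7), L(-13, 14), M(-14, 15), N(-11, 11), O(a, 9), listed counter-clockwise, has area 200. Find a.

-12

The doubled signed area Σ (x_i y_{i+1} − x_{i+1} y_i) is linear in a.
With a=0 it equals 196; the coefficient of a is -17 (from the two edges through O).
So -17·a + 196 = 2·200 = 400 ⇒ a = -12.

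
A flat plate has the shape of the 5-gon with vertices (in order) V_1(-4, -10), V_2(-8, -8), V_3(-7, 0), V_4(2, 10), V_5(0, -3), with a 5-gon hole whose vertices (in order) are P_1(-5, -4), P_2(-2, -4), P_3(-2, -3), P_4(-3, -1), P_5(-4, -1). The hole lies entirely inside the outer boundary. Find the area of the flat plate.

89.5

Outer boundary:
Apply Gauss's area formula: 2A = Σ (x_i·y_{i+1} − x_{i+1}·y_i), indices taken mod 5.
Σ = (-48) + (-56) + (-70) + (-6) + (-12) = -192
Area = |Σ|/2 = 96.
Hole:
P_1→P_2: (-5)(-4) − (-2)(-4) = 12
P_2→P_3: (-2)(-3) − (-2)(-4) = -2
P_3→P_4: (-2)(-1) − (-3)(-3) = -7
P_4→P_5: (-3)(-1) − (-4)(-1) = -1
P_5→P_1: (-4)(-4) − (-5)(-1) = 11
Σ = 13
Area = |Σ|/2 = 6.5.
Net area = 96 − 6.5 = 89.5.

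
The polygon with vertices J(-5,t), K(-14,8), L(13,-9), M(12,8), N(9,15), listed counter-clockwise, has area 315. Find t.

The doubled signed area Σ (x_i y_{i+1} − x_{i+1} y_i) is linear in t.
With t=0 it equals 377; the coefficient of t is 23 (from the two edges through J).
So 23·t + 377 = 2·315 = 630 ⇒ t = 11.

11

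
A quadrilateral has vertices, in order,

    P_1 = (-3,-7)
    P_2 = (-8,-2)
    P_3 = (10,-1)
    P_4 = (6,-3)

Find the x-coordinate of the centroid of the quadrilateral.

-23/97

Apply the shoelace formula. First the cross-terms c_i = x_i·y_{i+1} − x_{i+1}·y_i:
  -50, 28, -24, -51  ⇒  2A = -97, A = -48.5.
Then Σ (x_i + x_{i+1})·c_i = 69, so x̄ = 69 / (6·(-48.5)) = -23/97.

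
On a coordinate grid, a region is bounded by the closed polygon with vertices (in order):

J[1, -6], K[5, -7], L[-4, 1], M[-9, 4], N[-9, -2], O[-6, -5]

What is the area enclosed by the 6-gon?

Cross-terms: 23, -23, -7, 54, 33, 41  ⇒  Σ = 121
Area = |Σ|/2 = 60.5.

60.5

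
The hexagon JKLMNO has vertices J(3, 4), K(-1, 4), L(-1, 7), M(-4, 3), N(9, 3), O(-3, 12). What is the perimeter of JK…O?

|JK| = √((-4)² + (0)²) = √16 = 4
|KL| = √((0)² + (3)²) = √9 = 3
|LM| = √((-3)² + (-4)²) = √25 = 5
|MN| = √((13)² + (0)²) = √169 = 13
|NO| = √((-12)² + (9)²) = √225 = 15
|OJ| = √((6)² + (-8)²) = √100 = 10
Perimeter = 4 + 3 + 5 + 13 + 15 + 10 = 50.

50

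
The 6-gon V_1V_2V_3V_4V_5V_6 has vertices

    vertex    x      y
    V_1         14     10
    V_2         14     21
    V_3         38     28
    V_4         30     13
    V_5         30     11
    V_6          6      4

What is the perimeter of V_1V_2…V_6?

|V_1V_2| = √((0)² + (11)²) = √121 = 11
|V_2V_3| = √((24)² + (7)²) = √625 = 25
|V_3V_4| = √((-8)² + (-15)²) = √289 = 17
|V_4V_5| = √((0)² + (-2)²) = √4 = 2
|V_5V_6| = √((-24)² + (-7)²) = √625 = 25
|V_6V_1| = √((8)² + (6)²) = √100 = 10
Perimeter = 11 + 25 + 17 + 2 + 25 + 10 = 90.

90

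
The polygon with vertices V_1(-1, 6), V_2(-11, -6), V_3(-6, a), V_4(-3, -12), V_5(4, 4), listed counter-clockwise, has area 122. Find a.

-9

The doubled signed area Σ (x_i y_{i+1} − x_{i+1} y_i) is linear in a.
With a=0 it equals 172; the coefficient of a is -8 (from the two edges through V_3).
So -8·a + 172 = 2·122 = 244 ⇒ a = -9.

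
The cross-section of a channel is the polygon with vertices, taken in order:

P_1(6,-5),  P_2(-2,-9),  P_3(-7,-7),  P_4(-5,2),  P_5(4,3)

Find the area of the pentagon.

111.5

Σ = (-64) + (-49) + (-49) + (-23) + (-38) = -223
Area = |Σ|/2 = 111.5.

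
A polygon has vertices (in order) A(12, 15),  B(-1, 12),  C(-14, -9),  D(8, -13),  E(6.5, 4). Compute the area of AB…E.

378

Cross-terms: 159, 177, 254, 116.5, 49.5  ⇒  Σ = 756
Area = |Σ|/2 = 378.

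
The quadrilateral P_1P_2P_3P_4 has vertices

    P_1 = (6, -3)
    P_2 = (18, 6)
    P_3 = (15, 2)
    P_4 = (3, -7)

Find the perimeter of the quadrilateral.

40

|P_1P_2| = √((12)² + (9)²) = √225 = 15
|P_2P_3| = √((-3)² + (-4)²) = √25 = 5
|P_3P_4| = √((-12)² + (-9)²) = √225 = 15
|P_4P_1| = √((3)² + (4)²) = √25 = 5
Perimeter = 15 + 5 + 15 + 5 = 40.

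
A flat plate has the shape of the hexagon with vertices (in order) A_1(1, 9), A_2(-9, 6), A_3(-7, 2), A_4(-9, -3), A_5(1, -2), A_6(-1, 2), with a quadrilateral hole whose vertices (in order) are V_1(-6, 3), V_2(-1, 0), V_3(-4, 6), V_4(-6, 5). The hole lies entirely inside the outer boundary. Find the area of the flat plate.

Outer boundary:
Apply Gauss's area formula: 2A = Σ (x_i·y_{i+1} − x_{i+1}·y_i), indices taken mod 6.
Σ = (87) + (24) + (39) + (21) + (0) + (-11) = 160
Area = |Σ|/2 = 80.
Hole:
Apply the shoelace formula: 2A = Σ (x_i·y_{i+1} − x_{i+1}·y_i), indices taken mod 4.
Σ = (3) + (-6) + (16) + (12) = 25
Area = |Σ|/2 = 12.5.
Net area = 80 − 12.5 = 67.5.

67.5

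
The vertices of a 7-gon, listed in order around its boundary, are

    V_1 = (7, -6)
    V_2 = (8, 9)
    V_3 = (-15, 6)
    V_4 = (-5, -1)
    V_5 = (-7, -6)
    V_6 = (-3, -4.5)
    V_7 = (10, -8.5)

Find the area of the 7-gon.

Σ = (111) + (183) + (45) + (23) + (13.5) + (70.5) + (-0.5) = 445.5
Area = |Σ|/2 = 222.75.

222.75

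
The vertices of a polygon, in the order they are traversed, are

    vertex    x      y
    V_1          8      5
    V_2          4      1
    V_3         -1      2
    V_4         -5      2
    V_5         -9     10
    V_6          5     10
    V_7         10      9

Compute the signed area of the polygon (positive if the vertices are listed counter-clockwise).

Cross-terms: -12, 9, 8, -32, -140, -55, -22  ⇒  Σ = -244
Signed area = Σ/2 = -122 (negative ⇒ clockwise traversal).

-122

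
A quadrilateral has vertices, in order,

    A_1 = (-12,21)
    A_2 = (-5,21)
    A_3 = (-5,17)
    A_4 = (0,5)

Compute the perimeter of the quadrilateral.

|A_1A_2| = √((7)² + (0)²) = √49 = 7
|A_2A_3| = √((0)² + (-4)²) = √16 = 4
|A_3A_4| = √((5)² + (-12)²) = √169 = 13
|A_4A_1| = √((-12)² + (16)²) = √400 = 20
Perimeter = 7 + 4 + 13 + 20 = 44.

44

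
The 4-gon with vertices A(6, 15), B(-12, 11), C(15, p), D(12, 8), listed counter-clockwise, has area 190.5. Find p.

-2

Write out the shoelace sum; only the two edges meeting at C involve p:
2·Area = [((-12)·p − 15·11) + (15·8 − 12·p)] + 378
       = -24·p + 333 = 381
⇒ p = -2.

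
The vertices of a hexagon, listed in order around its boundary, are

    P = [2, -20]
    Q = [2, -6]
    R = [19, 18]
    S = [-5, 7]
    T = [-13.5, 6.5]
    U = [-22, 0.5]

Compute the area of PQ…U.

519.125

P→Q: (2)(-6) − (2)(-20) = 28
Q→R: (2)(18) − (19)(-6) = 150
R→S: (19)(7) − (-5)(18) = 223
S→T: (-5)(6.5) − (-13.5)(7) = 62
T→U: (-13.5)(0.5) − (-22)(6.5) = 136.25
U→P: (-22)(-20) − (2)(0.5) = 439
Σ = 1038.25
Area = |Σ|/2 = 519.125.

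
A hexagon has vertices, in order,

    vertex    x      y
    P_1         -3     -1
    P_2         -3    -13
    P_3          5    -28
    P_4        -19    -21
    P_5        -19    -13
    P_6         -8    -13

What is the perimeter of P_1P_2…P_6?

86

|P_1P_2| = √((0)² + (-12)²) = √144 = 12
|P_2P_3| = √((8)² + (-15)²) = √289 = 17
|P_3P_4| = √((-24)² + (7)²) = √625 = 25
|P_4P_5| = √((0)² + (8)²) = √64 = 8
|P_5P_6| = √((11)² + (0)²) = √121 = 11
|P_6P_1| = √((5)² + (12)²) = √169 = 13
Perimeter = 12 + 17 + 25 + 8 + 11 + 13 = 86.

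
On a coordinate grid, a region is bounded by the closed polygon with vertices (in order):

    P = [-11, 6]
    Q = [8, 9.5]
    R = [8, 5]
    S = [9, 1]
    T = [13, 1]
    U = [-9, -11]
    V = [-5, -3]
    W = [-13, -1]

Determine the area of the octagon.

Apply Gauss's area formula: 2A = Σ (x_i·y_{i+1} − x_{i+1}·y_i), indices taken mod 8.
P→Q: (-11)(9.5) − (8)(6) = -152.5
Q→R: (8)(5) − (8)(9.5) = -36
R→S: (8)(1) − (9)(5) = -37
S→T: (9)(1) − (13)(1) = -4
T→U: (13)(-11) − (-9)(1) = -134
U→V: (-9)(-3) − (-5)(-11) = -28
V→W: (-5)(-1) − (-13)(-3) = -34
W→P: (-13)(6) − (-11)(-1) = -89
Σ = -514.5
Area = |Σ|/2 = 257.25.

257.25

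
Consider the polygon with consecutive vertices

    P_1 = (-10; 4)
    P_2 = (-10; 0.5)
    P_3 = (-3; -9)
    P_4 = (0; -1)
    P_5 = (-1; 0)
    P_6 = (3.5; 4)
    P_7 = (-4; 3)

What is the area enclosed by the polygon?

82.5

Cross-terms: 35, 91.5, 3, -1, -4, 26.5, 14  ⇒  Σ = 165
Area = |Σ|/2 = 82.5.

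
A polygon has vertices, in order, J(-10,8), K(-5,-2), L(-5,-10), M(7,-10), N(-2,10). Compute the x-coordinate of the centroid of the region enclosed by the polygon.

Apply the shoelace (surveyor's) formula. First the cross-terms c_i = x_i·y_{i+1} − x_{i+1}·y_i:
  60, 40, 120, 50, 84  ⇒  2A = 354, A = 177.
Then Σ (x_i + x_{i+1})·c_i = -1818, so x̄ = -1818 / (6·177) = -101/59.

-101/59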